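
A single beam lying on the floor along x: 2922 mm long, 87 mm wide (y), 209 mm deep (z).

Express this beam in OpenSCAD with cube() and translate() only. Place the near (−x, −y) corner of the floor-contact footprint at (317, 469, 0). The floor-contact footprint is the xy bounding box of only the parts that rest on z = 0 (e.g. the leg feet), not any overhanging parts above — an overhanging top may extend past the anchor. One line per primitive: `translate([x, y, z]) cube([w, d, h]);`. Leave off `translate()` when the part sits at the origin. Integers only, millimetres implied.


translate([317, 469, 0]) cube([2922, 87, 209]);


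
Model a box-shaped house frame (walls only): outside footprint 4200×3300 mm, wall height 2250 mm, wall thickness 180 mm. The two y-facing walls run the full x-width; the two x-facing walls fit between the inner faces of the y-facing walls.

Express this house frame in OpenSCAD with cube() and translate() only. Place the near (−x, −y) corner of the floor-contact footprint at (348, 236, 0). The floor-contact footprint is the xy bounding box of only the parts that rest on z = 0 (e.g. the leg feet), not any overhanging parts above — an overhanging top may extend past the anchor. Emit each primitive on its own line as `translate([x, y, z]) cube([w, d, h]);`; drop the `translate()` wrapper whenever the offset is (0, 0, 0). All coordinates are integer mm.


translate([348, 236, 0]) cube([4200, 180, 2250]);
translate([348, 3356, 0]) cube([4200, 180, 2250]);
translate([348, 416, 0]) cube([180, 2940, 2250]);
translate([4368, 416, 0]) cube([180, 2940, 2250]);


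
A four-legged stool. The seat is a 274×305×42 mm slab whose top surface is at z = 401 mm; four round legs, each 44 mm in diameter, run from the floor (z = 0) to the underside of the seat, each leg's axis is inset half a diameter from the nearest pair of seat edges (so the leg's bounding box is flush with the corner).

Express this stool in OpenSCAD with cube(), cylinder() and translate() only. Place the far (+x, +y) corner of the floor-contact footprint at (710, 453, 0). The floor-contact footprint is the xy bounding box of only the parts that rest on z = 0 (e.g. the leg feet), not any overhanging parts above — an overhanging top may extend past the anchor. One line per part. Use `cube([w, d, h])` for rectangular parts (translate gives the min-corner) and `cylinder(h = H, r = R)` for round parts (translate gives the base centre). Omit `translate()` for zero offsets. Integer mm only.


translate([436, 148, 359]) cube([274, 305, 42]);
translate([458, 170, 0]) cylinder(h = 359, r = 22);
translate([688, 170, 0]) cylinder(h = 359, r = 22);
translate([458, 431, 0]) cylinder(h = 359, r = 22);
translate([688, 431, 0]) cylinder(h = 359, r = 22);


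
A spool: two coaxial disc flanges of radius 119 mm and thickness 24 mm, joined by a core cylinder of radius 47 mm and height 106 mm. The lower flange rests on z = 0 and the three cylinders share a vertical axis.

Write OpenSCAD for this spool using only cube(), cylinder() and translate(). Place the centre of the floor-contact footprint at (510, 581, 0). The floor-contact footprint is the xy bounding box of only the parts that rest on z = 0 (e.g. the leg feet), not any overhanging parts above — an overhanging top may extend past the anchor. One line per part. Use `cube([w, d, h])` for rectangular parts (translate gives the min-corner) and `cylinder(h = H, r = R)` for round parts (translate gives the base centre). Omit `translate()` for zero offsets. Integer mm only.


translate([510, 581, 0]) cylinder(h = 24, r = 119);
translate([510, 581, 24]) cylinder(h = 106, r = 47);
translate([510, 581, 130]) cylinder(h = 24, r = 119);


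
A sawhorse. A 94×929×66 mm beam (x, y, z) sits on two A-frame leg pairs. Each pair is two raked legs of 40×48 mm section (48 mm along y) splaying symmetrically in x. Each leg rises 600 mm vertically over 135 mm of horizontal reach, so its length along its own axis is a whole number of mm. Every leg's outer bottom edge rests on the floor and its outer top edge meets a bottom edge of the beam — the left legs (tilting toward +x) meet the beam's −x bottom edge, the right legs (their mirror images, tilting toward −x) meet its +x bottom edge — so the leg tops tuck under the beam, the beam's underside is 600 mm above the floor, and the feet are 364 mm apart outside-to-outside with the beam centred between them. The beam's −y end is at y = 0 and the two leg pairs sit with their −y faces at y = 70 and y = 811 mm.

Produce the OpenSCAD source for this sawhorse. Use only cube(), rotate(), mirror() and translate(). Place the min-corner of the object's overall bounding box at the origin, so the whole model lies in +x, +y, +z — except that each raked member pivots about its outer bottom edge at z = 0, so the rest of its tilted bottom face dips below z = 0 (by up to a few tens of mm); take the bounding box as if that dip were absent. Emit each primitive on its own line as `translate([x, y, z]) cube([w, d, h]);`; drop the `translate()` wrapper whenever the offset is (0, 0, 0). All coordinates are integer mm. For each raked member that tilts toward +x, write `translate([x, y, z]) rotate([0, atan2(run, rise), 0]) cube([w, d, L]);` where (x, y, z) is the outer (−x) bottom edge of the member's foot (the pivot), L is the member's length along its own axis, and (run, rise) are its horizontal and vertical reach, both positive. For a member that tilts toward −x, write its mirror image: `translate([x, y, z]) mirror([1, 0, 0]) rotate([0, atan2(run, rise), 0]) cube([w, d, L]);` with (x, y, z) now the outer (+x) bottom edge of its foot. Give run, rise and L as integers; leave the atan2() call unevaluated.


translate([135, 0, 600]) cube([94, 929, 66]);
translate([0, 70, 0]) rotate([0, atan2(135, 600), 0]) cube([40, 48, 615]);
translate([364, 70, 0]) mirror([1, 0, 0]) rotate([0, atan2(135, 600), 0]) cube([40, 48, 615]);
translate([0, 811, 0]) rotate([0, atan2(135, 600), 0]) cube([40, 48, 615]);
translate([364, 811, 0]) mirror([1, 0, 0]) rotate([0, atan2(135, 600), 0]) cube([40, 48, 615]);


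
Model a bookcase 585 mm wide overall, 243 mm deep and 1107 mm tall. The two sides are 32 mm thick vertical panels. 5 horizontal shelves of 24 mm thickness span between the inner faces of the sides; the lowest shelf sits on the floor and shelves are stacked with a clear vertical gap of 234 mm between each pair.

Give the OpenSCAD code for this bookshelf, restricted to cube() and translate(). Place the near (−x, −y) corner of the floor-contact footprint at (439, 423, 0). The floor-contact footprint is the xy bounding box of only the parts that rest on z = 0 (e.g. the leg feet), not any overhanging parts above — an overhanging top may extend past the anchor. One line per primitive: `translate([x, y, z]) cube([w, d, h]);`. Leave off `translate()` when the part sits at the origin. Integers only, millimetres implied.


translate([439, 423, 0]) cube([32, 243, 1107]);
translate([992, 423, 0]) cube([32, 243, 1107]);
translate([471, 423, 0]) cube([521, 243, 24]);
translate([471, 423, 258]) cube([521, 243, 24]);
translate([471, 423, 516]) cube([521, 243, 24]);
translate([471, 423, 774]) cube([521, 243, 24]);
translate([471, 423, 1032]) cube([521, 243, 24]);


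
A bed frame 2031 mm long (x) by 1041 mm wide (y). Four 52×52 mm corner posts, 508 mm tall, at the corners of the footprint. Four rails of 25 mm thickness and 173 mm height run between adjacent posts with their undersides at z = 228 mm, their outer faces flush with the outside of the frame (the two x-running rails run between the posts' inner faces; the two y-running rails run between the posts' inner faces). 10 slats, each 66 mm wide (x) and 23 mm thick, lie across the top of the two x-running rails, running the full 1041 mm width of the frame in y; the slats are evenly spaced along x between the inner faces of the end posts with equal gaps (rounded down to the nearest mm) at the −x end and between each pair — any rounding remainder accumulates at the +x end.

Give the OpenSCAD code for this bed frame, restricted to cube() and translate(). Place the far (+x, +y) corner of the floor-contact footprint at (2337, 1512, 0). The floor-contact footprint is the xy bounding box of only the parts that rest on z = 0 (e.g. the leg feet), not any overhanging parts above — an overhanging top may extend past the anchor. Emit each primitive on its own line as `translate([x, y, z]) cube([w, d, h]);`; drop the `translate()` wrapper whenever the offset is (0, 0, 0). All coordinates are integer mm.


translate([306, 471, 0]) cube([52, 52, 508]);
translate([306, 1460, 0]) cube([52, 52, 508]);
translate([2285, 471, 0]) cube([52, 52, 508]);
translate([2285, 1460, 0]) cube([52, 52, 508]);
translate([358, 471, 228]) cube([1927, 25, 173]);
translate([358, 1487, 228]) cube([1927, 25, 173]);
translate([306, 523, 228]) cube([25, 937, 173]);
translate([2312, 523, 228]) cube([25, 937, 173]);
translate([473, 471, 401]) cube([66, 1041, 23]);
translate([654, 471, 401]) cube([66, 1041, 23]);
translate([835, 471, 401]) cube([66, 1041, 23]);
translate([1016, 471, 401]) cube([66, 1041, 23]);
translate([1197, 471, 401]) cube([66, 1041, 23]);
translate([1378, 471, 401]) cube([66, 1041, 23]);
translate([1559, 471, 401]) cube([66, 1041, 23]);
translate([1740, 471, 401]) cube([66, 1041, 23]);
translate([1921, 471, 401]) cube([66, 1041, 23]);
translate([2102, 471, 401]) cube([66, 1041, 23]);


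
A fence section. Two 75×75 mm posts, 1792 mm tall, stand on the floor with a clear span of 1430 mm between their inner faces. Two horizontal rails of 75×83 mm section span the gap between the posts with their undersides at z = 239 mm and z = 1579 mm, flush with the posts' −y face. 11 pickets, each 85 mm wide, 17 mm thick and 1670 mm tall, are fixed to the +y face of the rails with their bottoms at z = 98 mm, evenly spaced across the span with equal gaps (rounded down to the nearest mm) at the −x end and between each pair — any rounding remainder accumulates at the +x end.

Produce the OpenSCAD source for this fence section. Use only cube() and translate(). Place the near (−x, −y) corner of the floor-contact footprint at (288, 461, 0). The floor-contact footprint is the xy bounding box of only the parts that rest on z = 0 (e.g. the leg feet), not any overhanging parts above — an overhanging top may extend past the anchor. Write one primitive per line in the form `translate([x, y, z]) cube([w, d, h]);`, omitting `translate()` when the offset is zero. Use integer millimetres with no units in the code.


translate([288, 461, 0]) cube([75, 75, 1792]);
translate([1793, 461, 0]) cube([75, 75, 1792]);
translate([363, 461, 239]) cube([1430, 75, 83]);
translate([363, 461, 1579]) cube([1430, 75, 83]);
translate([404, 536, 98]) cube([85, 17, 1670]);
translate([530, 536, 98]) cube([85, 17, 1670]);
translate([656, 536, 98]) cube([85, 17, 1670]);
translate([782, 536, 98]) cube([85, 17, 1670]);
translate([908, 536, 98]) cube([85, 17, 1670]);
translate([1034, 536, 98]) cube([85, 17, 1670]);
translate([1160, 536, 98]) cube([85, 17, 1670]);
translate([1286, 536, 98]) cube([85, 17, 1670]);
translate([1412, 536, 98]) cube([85, 17, 1670]);
translate([1538, 536, 98]) cube([85, 17, 1670]);
translate([1664, 536, 98]) cube([85, 17, 1670]);


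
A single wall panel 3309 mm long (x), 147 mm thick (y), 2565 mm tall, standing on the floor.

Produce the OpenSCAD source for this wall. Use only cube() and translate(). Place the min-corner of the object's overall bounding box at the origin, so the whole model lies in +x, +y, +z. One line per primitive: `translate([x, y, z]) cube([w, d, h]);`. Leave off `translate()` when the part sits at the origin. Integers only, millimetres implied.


cube([3309, 147, 2565]);


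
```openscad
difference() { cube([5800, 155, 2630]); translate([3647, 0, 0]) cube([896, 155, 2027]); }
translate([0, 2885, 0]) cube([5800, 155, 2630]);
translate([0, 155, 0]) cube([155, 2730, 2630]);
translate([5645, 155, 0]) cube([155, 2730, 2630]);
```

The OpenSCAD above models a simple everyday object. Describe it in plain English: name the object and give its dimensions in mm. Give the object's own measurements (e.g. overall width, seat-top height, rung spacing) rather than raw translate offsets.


A single room: four walls, each 2630 mm tall and 155 mm thick, enclosing an outside footprint 5800×3040 mm (x × y), no floor or roof. The front and back walls (−y and +y sides) run the full x-width; the side walls fit between their inner faces. A door opening 896 mm wide and 2027 mm tall is cut through the front wall from the floor up, its −x edge 3647 mm from the wall's −x end.


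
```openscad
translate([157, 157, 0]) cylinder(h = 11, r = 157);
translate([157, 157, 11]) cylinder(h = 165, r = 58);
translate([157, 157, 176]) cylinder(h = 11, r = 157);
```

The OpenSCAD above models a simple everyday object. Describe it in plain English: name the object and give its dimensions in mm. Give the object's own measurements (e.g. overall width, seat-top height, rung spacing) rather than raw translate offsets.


A spool: two coaxial disc flanges of radius 157 mm and thickness 11 mm, joined by a core cylinder of radius 58 mm and height 165 mm. The lower flange rests on z = 0 and the three cylinders share a vertical axis.


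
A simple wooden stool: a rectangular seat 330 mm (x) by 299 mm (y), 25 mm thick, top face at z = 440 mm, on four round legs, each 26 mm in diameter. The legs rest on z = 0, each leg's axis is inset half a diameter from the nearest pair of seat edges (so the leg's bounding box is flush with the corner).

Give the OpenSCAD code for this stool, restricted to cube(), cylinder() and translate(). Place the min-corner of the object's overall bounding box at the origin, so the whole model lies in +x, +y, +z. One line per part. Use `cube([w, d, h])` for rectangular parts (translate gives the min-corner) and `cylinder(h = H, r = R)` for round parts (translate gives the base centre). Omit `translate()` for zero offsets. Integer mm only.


// leg_h = 440 - 25 = 415
translate([0, 0, 415]) cube([330, 299, 25]);
translate([13, 13, 0]) cylinder(h = 415, r = 13);
translate([317, 13, 0]) cylinder(h = 415, r = 13);
translate([13, 286, 0]) cylinder(h = 415, r = 13);
translate([317, 286, 0]) cylinder(h = 415, r = 13);


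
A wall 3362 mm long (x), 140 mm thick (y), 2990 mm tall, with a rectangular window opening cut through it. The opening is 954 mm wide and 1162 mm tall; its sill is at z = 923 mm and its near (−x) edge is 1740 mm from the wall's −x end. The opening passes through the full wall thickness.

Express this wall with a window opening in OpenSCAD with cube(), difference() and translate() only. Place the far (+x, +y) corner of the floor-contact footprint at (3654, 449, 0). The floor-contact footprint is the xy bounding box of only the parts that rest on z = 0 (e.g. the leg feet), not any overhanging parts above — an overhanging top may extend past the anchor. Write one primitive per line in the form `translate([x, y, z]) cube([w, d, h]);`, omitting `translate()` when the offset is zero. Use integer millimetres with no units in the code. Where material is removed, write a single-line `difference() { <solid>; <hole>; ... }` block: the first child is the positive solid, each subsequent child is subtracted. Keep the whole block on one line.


difference() { translate([292, 309, 0]) cube([3362, 140, 2990]); translate([2032, 309, 923]) cube([954, 140, 1162]); }


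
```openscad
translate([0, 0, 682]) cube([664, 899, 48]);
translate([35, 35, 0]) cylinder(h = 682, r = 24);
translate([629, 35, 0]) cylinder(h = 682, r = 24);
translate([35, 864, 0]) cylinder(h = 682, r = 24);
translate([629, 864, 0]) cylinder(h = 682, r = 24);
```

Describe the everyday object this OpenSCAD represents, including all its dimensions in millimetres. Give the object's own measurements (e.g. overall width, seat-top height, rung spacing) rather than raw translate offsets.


A table: top 664 mm (x) × 899 mm (y), 48 mm thick, upper face at z = 730 mm, on four round legs of 48 mm diameter, each leg's bounding box inset 11 mm from the nearest pair of top edges from z = 0 to the bottom of the top.


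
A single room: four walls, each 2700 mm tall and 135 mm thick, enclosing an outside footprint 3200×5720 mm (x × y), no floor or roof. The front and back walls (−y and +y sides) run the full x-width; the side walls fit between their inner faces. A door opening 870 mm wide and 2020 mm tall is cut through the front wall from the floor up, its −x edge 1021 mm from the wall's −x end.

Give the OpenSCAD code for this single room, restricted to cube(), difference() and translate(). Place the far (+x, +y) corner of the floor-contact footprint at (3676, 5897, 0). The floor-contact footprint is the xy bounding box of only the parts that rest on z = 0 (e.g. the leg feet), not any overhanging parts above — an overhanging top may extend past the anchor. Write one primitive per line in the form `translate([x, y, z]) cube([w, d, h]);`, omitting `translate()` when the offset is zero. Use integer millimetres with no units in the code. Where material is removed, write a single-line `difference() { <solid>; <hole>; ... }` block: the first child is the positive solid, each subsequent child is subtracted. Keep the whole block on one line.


difference() { translate([476, 177, 0]) cube([3200, 135, 2700]); translate([1497, 177, 0]) cube([870, 135, 2020]); }
translate([476, 5762, 0]) cube([3200, 135, 2700]);
translate([476, 312, 0]) cube([135, 5450, 2700]);
translate([3541, 312, 0]) cube([135, 5450, 2700]);


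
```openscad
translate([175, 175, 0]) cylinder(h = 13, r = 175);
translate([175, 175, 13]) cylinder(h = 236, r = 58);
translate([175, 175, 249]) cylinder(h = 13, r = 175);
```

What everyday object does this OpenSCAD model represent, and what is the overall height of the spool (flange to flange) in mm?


A spool. The overall height is 262 mm.

Three coaxial cylinders, large–small–large — a spool. Two 13 mm flanges and a 236 mm core give 13 + 236 + 13 = 262 mm.


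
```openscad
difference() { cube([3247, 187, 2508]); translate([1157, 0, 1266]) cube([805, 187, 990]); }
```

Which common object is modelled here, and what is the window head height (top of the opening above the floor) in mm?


A wall with a window opening. The window head height is 2256 mm.

A wall with a rectangular opening subtracted — a window. Sill at z = 1266, opening 990 mm tall, so the head is at 1266 + 990 = 2256 mm.


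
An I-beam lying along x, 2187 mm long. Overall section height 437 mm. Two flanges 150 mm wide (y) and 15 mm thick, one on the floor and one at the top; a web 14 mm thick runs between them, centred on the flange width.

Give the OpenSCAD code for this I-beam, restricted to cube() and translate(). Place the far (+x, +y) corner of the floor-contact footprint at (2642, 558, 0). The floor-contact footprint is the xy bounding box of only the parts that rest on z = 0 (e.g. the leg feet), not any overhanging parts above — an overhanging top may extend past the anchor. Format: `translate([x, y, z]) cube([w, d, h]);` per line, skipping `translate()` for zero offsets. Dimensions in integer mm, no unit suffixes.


translate([455, 408, 0]) cube([2187, 150, 15]);
translate([455, 476, 15]) cube([2187, 14, 407]);
translate([455, 408, 422]) cube([2187, 150, 15]);


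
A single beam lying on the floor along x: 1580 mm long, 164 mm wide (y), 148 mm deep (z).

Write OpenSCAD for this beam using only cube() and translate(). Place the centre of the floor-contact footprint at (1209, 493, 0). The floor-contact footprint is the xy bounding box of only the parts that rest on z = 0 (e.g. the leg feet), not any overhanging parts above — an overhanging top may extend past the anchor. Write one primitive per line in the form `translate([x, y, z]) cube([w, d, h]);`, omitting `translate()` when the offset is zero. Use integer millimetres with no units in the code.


translate([419, 411, 0]) cube([1580, 164, 148]);


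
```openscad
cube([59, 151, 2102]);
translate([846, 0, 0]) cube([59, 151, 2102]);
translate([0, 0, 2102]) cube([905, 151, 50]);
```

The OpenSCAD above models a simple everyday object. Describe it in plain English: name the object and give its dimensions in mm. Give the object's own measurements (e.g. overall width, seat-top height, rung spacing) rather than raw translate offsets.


A door frame. The clear opening is 787 mm wide and 2102 mm high. Two 59 mm wide jambs, 151 mm deep, stand either side of the opening from the floor to the top of the opening. A 50 mm thick head sits across the top of both jambs, spanning the full outside width of the frame.


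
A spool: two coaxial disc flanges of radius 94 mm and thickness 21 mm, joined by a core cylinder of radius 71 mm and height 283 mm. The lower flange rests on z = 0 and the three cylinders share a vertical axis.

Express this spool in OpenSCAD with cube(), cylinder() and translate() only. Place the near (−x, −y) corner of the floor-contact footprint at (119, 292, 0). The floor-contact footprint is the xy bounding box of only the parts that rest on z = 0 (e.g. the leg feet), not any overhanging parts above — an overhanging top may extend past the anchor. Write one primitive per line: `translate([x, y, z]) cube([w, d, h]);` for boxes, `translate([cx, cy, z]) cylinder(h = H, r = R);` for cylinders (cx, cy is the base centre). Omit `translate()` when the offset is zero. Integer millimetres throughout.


translate([213, 386, 0]) cylinder(h = 21, r = 94);
translate([213, 386, 21]) cylinder(h = 283, r = 71);
translate([213, 386, 304]) cylinder(h = 21, r = 94);


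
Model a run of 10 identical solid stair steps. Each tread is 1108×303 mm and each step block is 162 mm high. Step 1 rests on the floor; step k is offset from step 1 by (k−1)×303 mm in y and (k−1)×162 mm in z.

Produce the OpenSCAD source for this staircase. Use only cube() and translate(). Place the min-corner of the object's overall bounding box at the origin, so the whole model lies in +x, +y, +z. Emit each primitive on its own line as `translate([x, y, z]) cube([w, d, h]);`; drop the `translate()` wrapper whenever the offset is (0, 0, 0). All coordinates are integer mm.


cube([1108, 303, 162]);
translate([0, 303, 162]) cube([1108, 303, 162]);
translate([0, 606, 324]) cube([1108, 303, 162]);
translate([0, 909, 486]) cube([1108, 303, 162]);
translate([0, 1212, 648]) cube([1108, 303, 162]);
translate([0, 1515, 810]) cube([1108, 303, 162]);
translate([0, 1818, 972]) cube([1108, 303, 162]);
translate([0, 2121, 1134]) cube([1108, 303, 162]);
translate([0, 2424, 1296]) cube([1108, 303, 162]);
translate([0, 2727, 1458]) cube([1108, 303, 162]);


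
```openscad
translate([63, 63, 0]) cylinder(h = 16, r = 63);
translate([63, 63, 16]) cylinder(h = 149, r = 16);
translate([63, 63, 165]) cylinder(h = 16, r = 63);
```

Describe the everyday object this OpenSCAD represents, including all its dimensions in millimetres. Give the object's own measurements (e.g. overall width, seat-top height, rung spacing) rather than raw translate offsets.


A spool: two coaxial disc flanges of radius 63 mm and thickness 16 mm, joined by a core cylinder of radius 16 mm and height 149 mm. The lower flange rests on z = 0 and the three cylinders share a vertical axis.


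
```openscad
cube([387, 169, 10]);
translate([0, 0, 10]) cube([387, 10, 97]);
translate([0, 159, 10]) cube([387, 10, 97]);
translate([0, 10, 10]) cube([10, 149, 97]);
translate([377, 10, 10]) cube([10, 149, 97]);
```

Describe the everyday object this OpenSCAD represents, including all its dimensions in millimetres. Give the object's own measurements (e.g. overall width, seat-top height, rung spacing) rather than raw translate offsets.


An open-topped rectangular box: outside dimensions 387×169×107 mm, with a uniform wall and base thickness of 10 mm. The base is a full 387×169 slab on the floor; four walls sit on top of the base. The front and back walls (the −y and +y sides) span the full width; the two side walls fit between them.


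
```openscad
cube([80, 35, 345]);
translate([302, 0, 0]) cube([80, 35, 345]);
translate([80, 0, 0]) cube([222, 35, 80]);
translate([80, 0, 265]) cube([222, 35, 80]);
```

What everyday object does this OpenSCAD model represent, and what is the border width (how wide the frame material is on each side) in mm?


A picture frame. The border width is 80 mm.

Four thin pieces enclosing a rectangular opening — a picture frame. The two full-height stiles are 345 mm tall; the top rail sits at z = 265 and is 80 mm tall, so the border above the opening is 345 − 265 = 80 mm, matching the stile x-width.


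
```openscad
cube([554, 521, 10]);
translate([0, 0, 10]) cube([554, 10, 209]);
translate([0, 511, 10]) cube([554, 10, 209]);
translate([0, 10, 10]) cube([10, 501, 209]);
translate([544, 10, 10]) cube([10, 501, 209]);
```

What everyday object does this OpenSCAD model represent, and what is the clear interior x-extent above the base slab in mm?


An open box. The internal width is 534 mm.

A 554×521 base slab with four walls standing on it — an open box. The base is 554 mm wide and the walls are 10 mm thick, so the internal width is 554 − 2 × 10 = 534 mm.


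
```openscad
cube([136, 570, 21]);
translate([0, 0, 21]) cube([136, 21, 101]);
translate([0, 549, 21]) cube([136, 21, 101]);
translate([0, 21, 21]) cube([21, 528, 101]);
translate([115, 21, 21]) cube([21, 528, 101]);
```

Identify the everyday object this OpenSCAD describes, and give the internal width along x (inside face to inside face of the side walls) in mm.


An open box. The internal width is 94 mm.

A 136×570 base slab with four walls standing on it — an open box. The base is 136 mm wide and the walls are 21 mm thick, so the internal width is 136 − 2 × 21 = 94 mm.


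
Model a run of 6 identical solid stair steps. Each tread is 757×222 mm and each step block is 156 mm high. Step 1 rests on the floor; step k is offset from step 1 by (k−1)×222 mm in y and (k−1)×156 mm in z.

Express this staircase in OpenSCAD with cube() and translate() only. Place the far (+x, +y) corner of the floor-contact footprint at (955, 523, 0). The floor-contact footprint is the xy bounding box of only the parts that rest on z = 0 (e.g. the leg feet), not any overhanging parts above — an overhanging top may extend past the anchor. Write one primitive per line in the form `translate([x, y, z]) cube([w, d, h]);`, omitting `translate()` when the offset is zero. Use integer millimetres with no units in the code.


translate([198, 301, 0]) cube([757, 222, 156]);
translate([198, 523, 156]) cube([757, 222, 156]);
translate([198, 745, 312]) cube([757, 222, 156]);
translate([198, 967, 468]) cube([757, 222, 156]);
translate([198, 1189, 624]) cube([757, 222, 156]);
translate([198, 1411, 780]) cube([757, 222, 156]);


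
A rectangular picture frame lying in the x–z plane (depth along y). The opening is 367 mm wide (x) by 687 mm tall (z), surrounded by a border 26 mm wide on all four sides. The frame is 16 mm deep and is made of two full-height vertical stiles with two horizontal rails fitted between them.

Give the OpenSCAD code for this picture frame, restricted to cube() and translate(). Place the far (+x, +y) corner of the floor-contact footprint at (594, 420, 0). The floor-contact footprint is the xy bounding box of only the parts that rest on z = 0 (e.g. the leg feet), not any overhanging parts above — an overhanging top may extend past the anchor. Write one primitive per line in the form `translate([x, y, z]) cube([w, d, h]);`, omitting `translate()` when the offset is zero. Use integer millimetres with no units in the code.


translate([175, 404, 0]) cube([26, 16, 739]);
translate([568, 404, 0]) cube([26, 16, 739]);
translate([201, 404, 0]) cube([367, 16, 26]);
translate([201, 404, 713]) cube([367, 16, 26]);


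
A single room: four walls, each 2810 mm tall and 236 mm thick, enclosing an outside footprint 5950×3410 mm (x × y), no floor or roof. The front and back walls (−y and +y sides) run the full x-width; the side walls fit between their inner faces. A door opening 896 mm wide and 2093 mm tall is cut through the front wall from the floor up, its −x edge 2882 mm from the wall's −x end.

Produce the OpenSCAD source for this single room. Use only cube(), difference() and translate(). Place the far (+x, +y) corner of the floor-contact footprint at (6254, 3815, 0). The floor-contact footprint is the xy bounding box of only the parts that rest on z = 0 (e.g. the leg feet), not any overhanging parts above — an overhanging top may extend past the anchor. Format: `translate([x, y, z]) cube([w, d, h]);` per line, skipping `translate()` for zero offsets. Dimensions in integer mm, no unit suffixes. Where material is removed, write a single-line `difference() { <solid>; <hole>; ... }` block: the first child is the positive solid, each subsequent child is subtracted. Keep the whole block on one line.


difference() { translate([304, 405, 0]) cube([5950, 236, 2810]); translate([3186, 405, 0]) cube([896, 236, 2093]); }
translate([304, 3579, 0]) cube([5950, 236, 2810]);
translate([304, 641, 0]) cube([236, 2938, 2810]);
translate([6018, 641, 0]) cube([236, 2938, 2810]);


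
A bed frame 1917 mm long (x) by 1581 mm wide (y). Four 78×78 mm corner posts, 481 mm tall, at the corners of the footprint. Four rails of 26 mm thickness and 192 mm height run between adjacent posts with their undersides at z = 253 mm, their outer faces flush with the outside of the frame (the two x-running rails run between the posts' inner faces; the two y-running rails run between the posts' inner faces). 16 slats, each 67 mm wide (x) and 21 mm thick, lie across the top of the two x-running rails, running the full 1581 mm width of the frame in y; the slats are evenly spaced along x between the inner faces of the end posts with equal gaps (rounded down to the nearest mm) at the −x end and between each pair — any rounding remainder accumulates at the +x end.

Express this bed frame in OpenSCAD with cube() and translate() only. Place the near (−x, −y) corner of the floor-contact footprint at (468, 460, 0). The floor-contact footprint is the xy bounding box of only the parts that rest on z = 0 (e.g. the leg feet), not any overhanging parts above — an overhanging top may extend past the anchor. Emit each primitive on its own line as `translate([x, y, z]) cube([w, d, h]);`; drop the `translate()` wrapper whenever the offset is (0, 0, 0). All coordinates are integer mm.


translate([468, 460, 0]) cube([78, 78, 481]);
translate([468, 1963, 0]) cube([78, 78, 481]);
translate([2307, 460, 0]) cube([78, 78, 481]);
translate([2307, 1963, 0]) cube([78, 78, 481]);
translate([546, 460, 253]) cube([1761, 26, 192]);
translate([546, 2015, 253]) cube([1761, 26, 192]);
translate([468, 538, 253]) cube([26, 1425, 192]);
translate([2359, 538, 253]) cube([26, 1425, 192]);
translate([586, 460, 445]) cube([67, 1581, 21]);
translate([693, 460, 445]) cube([67, 1581, 21]);
translate([800, 460, 445]) cube([67, 1581, 21]);
translate([907, 460, 445]) cube([67, 1581, 21]);
translate([1014, 460, 445]) cube([67, 1581, 21]);
translate([1121, 460, 445]) cube([67, 1581, 21]);
translate([1228, 460, 445]) cube([67, 1581, 21]);
translate([1335, 460, 445]) cube([67, 1581, 21]);
translate([1442, 460, 445]) cube([67, 1581, 21]);
translate([1549, 460, 445]) cube([67, 1581, 21]);
translate([1656, 460, 445]) cube([67, 1581, 21]);
translate([1763, 460, 445]) cube([67, 1581, 21]);
translate([1870, 460, 445]) cube([67, 1581, 21]);
translate([1977, 460, 445]) cube([67, 1581, 21]);
translate([2084, 460, 445]) cube([67, 1581, 21]);
translate([2191, 460, 445]) cube([67, 1581, 21]);


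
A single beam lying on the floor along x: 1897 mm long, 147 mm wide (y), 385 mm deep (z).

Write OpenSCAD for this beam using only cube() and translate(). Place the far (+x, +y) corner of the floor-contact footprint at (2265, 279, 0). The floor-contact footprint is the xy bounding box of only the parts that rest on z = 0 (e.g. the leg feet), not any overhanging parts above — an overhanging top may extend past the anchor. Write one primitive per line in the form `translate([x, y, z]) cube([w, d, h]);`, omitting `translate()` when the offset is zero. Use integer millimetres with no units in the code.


translate([368, 132, 0]) cube([1897, 147, 385]);


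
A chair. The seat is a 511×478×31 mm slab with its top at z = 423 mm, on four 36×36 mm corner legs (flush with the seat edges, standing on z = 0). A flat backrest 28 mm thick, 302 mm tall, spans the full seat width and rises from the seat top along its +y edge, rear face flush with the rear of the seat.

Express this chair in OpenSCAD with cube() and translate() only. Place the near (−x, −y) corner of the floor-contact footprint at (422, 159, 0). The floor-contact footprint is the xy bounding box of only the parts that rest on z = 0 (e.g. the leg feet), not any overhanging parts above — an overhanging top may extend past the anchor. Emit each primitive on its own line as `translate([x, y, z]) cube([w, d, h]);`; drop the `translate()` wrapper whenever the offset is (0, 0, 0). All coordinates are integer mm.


translate([422, 159, 392]) cube([511, 478, 31]);
translate([422, 159, 0]) cube([36, 36, 392]);
translate([897, 159, 0]) cube([36, 36, 392]);
translate([422, 601, 0]) cube([36, 36, 392]);
translate([897, 601, 0]) cube([36, 36, 392]);
translate([422, 609, 423]) cube([511, 28, 302]);


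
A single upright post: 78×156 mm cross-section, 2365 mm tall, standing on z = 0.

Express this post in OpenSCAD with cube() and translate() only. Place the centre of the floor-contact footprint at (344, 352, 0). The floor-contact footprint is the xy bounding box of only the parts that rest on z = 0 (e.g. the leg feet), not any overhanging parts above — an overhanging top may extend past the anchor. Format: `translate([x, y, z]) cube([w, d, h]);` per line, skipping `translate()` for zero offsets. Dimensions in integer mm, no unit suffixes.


translate([305, 274, 0]) cube([78, 156, 2365]);


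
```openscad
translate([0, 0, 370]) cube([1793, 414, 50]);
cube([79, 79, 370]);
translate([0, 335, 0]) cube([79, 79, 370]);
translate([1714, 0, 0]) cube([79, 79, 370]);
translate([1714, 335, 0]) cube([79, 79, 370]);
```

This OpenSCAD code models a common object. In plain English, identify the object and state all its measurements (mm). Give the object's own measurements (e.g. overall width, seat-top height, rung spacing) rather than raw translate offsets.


A long wooden bench with a 1793 mm (x) × 414 mm (y) seat, 50 mm thick, its top surface 420 mm above the floor. Four 79 mm square legs at the seat corners, flush with the edges, run from z = 0 to the seat underside.


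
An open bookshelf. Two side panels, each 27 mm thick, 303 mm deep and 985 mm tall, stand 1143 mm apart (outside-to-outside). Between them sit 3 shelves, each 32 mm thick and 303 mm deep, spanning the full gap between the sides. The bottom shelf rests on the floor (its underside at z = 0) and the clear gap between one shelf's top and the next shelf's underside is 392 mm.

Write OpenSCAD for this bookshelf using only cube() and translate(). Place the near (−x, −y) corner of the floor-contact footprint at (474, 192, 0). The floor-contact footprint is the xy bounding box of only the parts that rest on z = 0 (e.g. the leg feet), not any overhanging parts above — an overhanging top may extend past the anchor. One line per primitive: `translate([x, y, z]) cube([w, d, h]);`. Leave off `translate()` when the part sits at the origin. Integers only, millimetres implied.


translate([474, 192, 0]) cube([27, 303, 985]);
translate([1590, 192, 0]) cube([27, 303, 985]);
translate([501, 192, 0]) cube([1089, 303, 32]);
translate([501, 192, 424]) cube([1089, 303, 32]);
translate([501, 192, 848]) cube([1089, 303, 32]);


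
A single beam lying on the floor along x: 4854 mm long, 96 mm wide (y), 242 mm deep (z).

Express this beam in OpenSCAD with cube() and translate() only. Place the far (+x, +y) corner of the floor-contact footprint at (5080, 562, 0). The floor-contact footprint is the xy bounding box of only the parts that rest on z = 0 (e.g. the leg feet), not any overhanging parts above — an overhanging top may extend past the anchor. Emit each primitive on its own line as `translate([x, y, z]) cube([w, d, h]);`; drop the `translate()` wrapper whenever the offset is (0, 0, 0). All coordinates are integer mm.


translate([226, 466, 0]) cube([4854, 96, 242]);


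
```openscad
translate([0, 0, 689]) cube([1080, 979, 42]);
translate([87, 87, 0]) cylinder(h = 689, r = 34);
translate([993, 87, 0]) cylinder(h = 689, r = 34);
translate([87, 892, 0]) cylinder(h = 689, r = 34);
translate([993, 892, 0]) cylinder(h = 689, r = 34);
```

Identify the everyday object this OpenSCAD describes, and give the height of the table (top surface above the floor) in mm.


A table. The table height is 731 mm.

A 1080×979×42 slab sits at z = 689 on four Ø68 mm round legs — a table. The top surface is at 689 + 42 = 731 mm.


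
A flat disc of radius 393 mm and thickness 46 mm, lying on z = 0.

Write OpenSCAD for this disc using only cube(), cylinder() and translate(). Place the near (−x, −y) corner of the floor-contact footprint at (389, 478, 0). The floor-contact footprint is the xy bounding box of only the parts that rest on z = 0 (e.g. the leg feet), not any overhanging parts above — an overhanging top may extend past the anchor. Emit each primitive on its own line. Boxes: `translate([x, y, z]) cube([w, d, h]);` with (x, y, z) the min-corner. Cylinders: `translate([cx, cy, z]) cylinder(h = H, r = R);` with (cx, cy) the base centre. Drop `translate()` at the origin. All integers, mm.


translate([782, 871, 0]) cylinder(h = 46, r = 393);


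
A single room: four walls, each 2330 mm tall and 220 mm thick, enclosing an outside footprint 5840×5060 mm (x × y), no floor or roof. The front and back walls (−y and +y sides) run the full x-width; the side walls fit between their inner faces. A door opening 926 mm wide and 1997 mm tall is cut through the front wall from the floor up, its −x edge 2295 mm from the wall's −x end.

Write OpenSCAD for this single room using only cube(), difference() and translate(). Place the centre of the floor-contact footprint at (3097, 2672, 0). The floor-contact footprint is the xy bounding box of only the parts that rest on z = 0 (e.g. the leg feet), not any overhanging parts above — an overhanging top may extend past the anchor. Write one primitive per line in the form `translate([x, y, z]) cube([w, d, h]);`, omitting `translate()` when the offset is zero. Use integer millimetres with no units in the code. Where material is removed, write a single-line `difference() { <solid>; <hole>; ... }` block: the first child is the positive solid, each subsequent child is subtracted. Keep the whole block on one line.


difference() { translate([177, 142, 0]) cube([5840, 220, 2330]); translate([2472, 142, 0]) cube([926, 220, 1997]); }
translate([177, 4982, 0]) cube([5840, 220, 2330]);
translate([177, 362, 0]) cube([220, 4620, 2330]);
translate([5797, 362, 0]) cube([220, 4620, 2330]);


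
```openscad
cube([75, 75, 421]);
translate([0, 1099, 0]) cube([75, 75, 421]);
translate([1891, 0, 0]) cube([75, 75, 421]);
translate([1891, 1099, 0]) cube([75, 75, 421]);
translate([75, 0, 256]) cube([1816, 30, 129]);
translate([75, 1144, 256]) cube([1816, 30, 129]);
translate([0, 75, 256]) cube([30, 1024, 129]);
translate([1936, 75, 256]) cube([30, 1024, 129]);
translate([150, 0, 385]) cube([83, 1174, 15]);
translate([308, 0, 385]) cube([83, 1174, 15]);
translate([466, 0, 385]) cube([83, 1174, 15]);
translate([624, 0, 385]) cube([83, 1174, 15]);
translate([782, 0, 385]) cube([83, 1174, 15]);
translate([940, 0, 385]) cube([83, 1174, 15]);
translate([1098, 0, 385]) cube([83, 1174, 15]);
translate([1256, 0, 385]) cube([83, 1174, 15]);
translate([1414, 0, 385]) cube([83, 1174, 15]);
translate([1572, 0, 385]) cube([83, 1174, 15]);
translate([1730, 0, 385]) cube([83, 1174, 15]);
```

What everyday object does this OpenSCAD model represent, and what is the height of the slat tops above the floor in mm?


A bed frame. The slat-top height is 400 mm.

Four posts, four rails, and a row of slats — a bed frame. Slats sit on the rails at z = 256 + 129 = 385; with slat thickness 15, the top is 400 mm.
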